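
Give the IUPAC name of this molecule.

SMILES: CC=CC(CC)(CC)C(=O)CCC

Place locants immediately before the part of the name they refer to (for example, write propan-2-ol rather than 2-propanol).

The longest chain bearing the carbonyl and the multiple bond is 8 carbons long (octane).
The highest-priority functional group is a ketone (C=O on an internal carbon), so the name ends in -one.
The chain contains a C=C double bond, so the unsaturation ending is -ene.
The numbering direction is chosen so that numbering from this end puts the carbonyl group at C-4 rather than C-5.
That gives the carbonyl at C-4; the double bond between C-6 and C-7; two ethyl groups at C-5.
The name is 5,5-diethyloct-6-en-4-one.

5,5-diethyloct-6-en-4-one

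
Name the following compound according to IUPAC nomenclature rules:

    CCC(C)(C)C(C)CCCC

3,3,4-trimethyloctane

The longest carbon chain is 8 atoms: the parent is octane.
Choose the numbering such that the substituent locant set {3,3,4} is lower than {5,6,6} at the first point of difference.
With this numbering: methyl groups at C-3 (×2) and C-4.
The name is 3,3,4-trimethyloctane.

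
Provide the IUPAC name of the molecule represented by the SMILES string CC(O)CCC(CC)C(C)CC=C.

5-ethyl-6-methylnon-8-en-2-ol

The longest carbon chain that includes the –OH group and the multiple bond has 9 carbons, so the parent hydride is nonane.
The highest-priority functional group is an alcohol (–OH), so the name ends in -ol.
A C=C double bond in the chain gives the infix -ene-.
Number the chain so that numbering from this end puts the hydroxyl group at C-2 rather than C-8.
With this numbering: the hydroxyl at C-2; the double bond between C-8 and C-9; an ethyl group at C-5; a methyl group at C-6.
Prefixes are listed alphabetically: ethyl, methyl.
The name is 5-ethyl-6-methylnon-8-en-2-ol.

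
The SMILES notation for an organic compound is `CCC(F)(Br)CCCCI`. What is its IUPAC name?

5-bromo-5-fluoro-1-iodoheptane

The longest carbon chain is 7 atoms: the parent is heptane.
The numbering direction is chosen so that the substituent locant set {1,5,5} is lower than {3,3,7} at the first point of difference.
This places a bromo group at C-5; a fluoro group at C-5; an iodo group at C-1.
Substituent prefixes are cited in alphabetical order (multiplying prefixes like di-/tri- are ignored for ordering).
The name is 5-bromo-5-fluoro-1-iodoheptane.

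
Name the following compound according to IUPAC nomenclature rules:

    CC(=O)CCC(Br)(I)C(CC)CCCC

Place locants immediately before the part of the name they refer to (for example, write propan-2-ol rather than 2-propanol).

Counting along the main chain through the carbonyl gives 10 carbons: the parent is decane.
A ketone (C=O on an internal carbon) is the principal characteristic group, giving the suffix -one.
The numbering direction is chosen so that numbering from this end puts the carbonyl group at C-2 rather than C-9.
That gives the carbonyl at C-2; a bromo group at C-5; an ethyl group at C-6; an iodo group at C-5.
The substituents are ordered alphabetically, ignoring any di-/tri- multipliers.
Assembling the pieces gives 5-bromo-6-ethyl-5-iododecan-2-one.

5-bromo-6-ethyl-5-iododecan-2-one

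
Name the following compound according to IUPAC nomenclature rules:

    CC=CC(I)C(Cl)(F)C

The longest chain bearing the multiple bond is 6 carbons long (hexane).
A C=C double bond in the chain gives the infix -ene-.
Choose the numbering such that numbering from this end puts the double bond at C-2 rather than C-4.
With this numbering: the double bond between C-2 and C-3; a chloro group at C-5; a fluoro group at C-5; an iodo group at C-4.
Substituent prefixes are cited in alphabetical order (multiplying prefixes like di-/tri- are ignored for ordering).
Putting it together: 5-chloro-5-fluoro-4-iodohex-2-ene.

5-chloro-5-fluoro-4-iodohex-2-ene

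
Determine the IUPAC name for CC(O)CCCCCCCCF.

10-fluorodecan-2-ol

Counting along the main chain through the –OH group gives 10 carbons: the parent is decane.
The principal characteristic group is an alcohol (–OH), named with the suffix -ol.
Choose the numbering such that numbering from this end puts the hydroxyl group at C-2 rather than C-9.
With this numbering: the hydroxyl at C-2; a fluoro group at C-10.
The name is 10-fluorodecan-2-ol.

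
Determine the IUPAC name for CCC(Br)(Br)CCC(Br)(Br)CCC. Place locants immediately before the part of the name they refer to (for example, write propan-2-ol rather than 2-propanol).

3,3,6,6-tetrabromononane

The longest continuous carbon chain has 9 atoms, so the parent hydride is nonane.
Number the chain so that the substituent locant set {3,3,6,6} is lower than {4,4,7,7} at the first point of difference.
With this numbering: bromo groups at C-3 (×2) and C-6 (×2).
Putting it together: 3,3,6,6-tetrabromononane.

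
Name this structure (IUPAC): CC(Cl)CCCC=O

5-chlorohexanal

The longest carbon chain that includes the –CHO group has 6 carbons, so the parent hydride is hexane.
The highest-priority functional group is an aldehyde (terminal –CHO), so the name ends in -al.
Number the chain so that the aldehyde carbon is C-1 by definition.
This places a chloro group at C-5.
Assembling the pieces gives 5-chlorohexanal.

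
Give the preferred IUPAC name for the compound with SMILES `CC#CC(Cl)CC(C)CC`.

4-chloro-6-methyloct-2-yne

The longest carbon chain that includes the multiple bond has 8 carbons, so the parent hydride is octane.
There is one C≡C triple bond, indicated by the ending -yne.
Choose the numbering such that numbering from this end puts the triple bond at C-2 rather than C-6.
That gives the triple bond between C-2 and C-3; a chloro group at C-4; a methyl group at C-6.
Prefixes are listed alphabetically: chloro, methyl.
Assembling the pieces gives 4-chloro-6-methyloct-2-yne.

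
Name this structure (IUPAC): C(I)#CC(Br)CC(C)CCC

3-bromo-1-iodo-5-methyloct-1-yne

The longest carbon chain that includes the multiple bond has 8 carbons, so the parent hydride is octane.
There is one C≡C triple bond, indicated by the ending -yne.
The numbering direction is chosen so that numbering from this end puts the triple bond at C-1 rather than C-7.
This places the triple bond between C-1 and C-2; a bromo group at C-3; an iodo group at C-1; a methyl group at C-5.
Substituent prefixes are cited in alphabetical order (multiplying prefixes like di-/tri- are ignored for ordering).
Assembling the pieces gives 3-bromo-1-iodo-5-methyloct-1-yne.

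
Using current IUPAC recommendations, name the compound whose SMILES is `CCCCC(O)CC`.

The longest carbon chain that includes the –OH group has 7 carbons, so the parent hydride is heptane.
An alcohol (–OH) is the principal characteristic group, giving the suffix -ol.
Number the chain so that numbering from this end puts the hydroxyl group at C-3 rather than C-5.
That gives the hydroxyl at C-3.
Putting it together: heptan-3-ol.

heptan-3-ol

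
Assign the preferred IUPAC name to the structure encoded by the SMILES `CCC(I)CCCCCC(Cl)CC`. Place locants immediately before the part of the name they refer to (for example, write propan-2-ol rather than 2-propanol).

The parent chain contains 11 carbons (undecane).
Choose the numbering such that the locant sets are identical either way, so the alphabetically earlier chloro substituent takes the lower locant (3 rather than 9).
With this numbering: a chloro group at C-3; an iodo group at C-9.
The substituents are ordered alphabetically, ignoring any di-/tri- multipliers.
Putting it together: 3-chloro-9-iodoundecane.

3-chloro-9-iodoundecane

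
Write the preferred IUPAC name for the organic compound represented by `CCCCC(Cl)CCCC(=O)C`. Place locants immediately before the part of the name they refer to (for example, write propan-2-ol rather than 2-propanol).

Counting along the main chain through the carbonyl gives 10 carbons: the parent is decane.
The principal characteristic group is a ketone (C=O on an internal carbon), named with the suffix -one.
Number the chain so that numbering from this end puts the carbonyl group at C-2 rather than C-9.
That gives the carbonyl at C-2; a chloro group at C-6.
Putting it together: 6-chlorodecan-2-one.

6-chlorodecan-2-one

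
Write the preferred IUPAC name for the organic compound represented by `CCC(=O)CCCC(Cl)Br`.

Counting along the main chain through the carbonyl gives 7 carbons: the parent is heptane.
The principal characteristic group is a ketone (C=O on an internal carbon), named with the suffix -one.
The numbering direction is chosen so that numbering from this end puts the carbonyl group at C-3 rather than C-5.
This places the carbonyl at C-3; a bromo group at C-7; a chloro group at C-7.
Substituent prefixes are cited in alphabetical order (multiplying prefixes like di-/tri- are ignored for ordering).
The name is 7-bromo-7-chloroheptan-3-one.

7-bromo-7-chloroheptan-3-one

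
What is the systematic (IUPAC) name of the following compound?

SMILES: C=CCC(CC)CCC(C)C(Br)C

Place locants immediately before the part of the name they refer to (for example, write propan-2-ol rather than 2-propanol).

8-bromo-4-ethyl-7-methylnon-1-ene

Counting along the main chain through the multiple bond gives 9 carbons: the parent is nonane.
The chain contains a C=C double bond, so the unsaturation ending is -ene.
The numbering direction is chosen so that numbering from this end puts the double bond at C-1 rather than C-8.
This places the double bond between C-1 and C-2; a bromo group at C-8; an ethyl group at C-4; a methyl group at C-7.
The substituents are ordered alphabetically, ignoring any di-/tri- multipliers.
The name is 8-bromo-4-ethyl-7-methylnon-1-ene.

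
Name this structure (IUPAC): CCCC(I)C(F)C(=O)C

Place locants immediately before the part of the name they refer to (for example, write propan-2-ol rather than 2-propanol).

3-fluoro-4-iodoheptan-2-one

Counting along the main chain through the carbonyl gives 7 carbons: the parent is heptane.
The principal characteristic group is a ketone (C=O on an internal carbon), named with the suffix -one.
Choose the numbering such that numbering from this end puts the carbonyl group at C-2 rather than C-6.
With this numbering: the carbonyl at C-2; a fluoro group at C-3; an iodo group at C-4.
The substituents are ordered alphabetically, ignoring any di-/tri- multipliers.
Assembling the pieces gives 3-fluoro-4-iodoheptan-2-one.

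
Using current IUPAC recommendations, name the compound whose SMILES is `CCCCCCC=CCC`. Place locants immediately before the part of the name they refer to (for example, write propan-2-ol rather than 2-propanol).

Counting along the main chain through the multiple bond gives 10 carbons: the parent is decane.
The chain contains a C=C double bond, so the unsaturation ending is -ene.
Choose the numbering such that numbering from this end puts the double bond at C-3 rather than C-7.
This places the double bond between C-3 and C-4.
Assembling the pieces gives dec-3-ene.

dec-3-ene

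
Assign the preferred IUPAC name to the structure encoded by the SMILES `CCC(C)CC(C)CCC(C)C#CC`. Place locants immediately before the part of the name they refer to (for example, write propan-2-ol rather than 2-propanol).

Counting along the main chain through the multiple bond gives 11 carbons: the parent is undecane.
The chain contains a C≡C triple bond, so the unsaturation ending is -yne.
The numbering direction is chosen so that numbering from this end puts the triple bond at C-2 rather than C-9.
With this numbering: the triple bond between C-2 and C-3; methyl groups at C-4 and C-7 and C-9.
Putting it together: 4,7,9-trimethylundec-2-yne.

4,7,9-trimethylundec-2-yne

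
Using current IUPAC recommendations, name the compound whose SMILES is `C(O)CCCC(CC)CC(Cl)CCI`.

7-chloro-5-ethyl-9-iodononan-1-ol

The longest chain bearing the –OH group is 9 carbons long (nonane).
The highest-priority functional group is an alcohol (–OH), so the name ends in -ol.
Number the chain so that numbering from this end puts the hydroxyl group at C-1 rather than C-9.
This places the hydroxyl at C-1; a chloro group at C-7; an ethyl group at C-5; an iodo group at C-9.
The substituents are ordered alphabetically, ignoring any di-/tri- multipliers.
The name is 7-chloro-5-ethyl-9-iodononan-1-ol.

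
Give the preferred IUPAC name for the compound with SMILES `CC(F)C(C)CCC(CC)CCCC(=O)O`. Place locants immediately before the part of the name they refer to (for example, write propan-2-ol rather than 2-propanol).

5-ethyl-9-fluoro-8-methyldecanoic acid

The longest carbon chain that includes the –COOH group has 10 carbons, so the parent hydride is decane.
The highest-priority functional group is a carboxylic acid (terminal –COOH), so the name ends in -oic acid.
Choose the numbering such that the carboxylic acid carbon is C-1 by definition.
With this numbering: an ethyl group at C-5; a fluoro group at C-9; a methyl group at C-8.
The substituents are ordered alphabetically, ignoring any di-/tri- multipliers.
Putting it together: 5-ethyl-9-fluoro-8-methyldecanoic acid.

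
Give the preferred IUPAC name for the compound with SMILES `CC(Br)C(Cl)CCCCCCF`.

The parent chain contains 9 carbons (nonane).
Number the chain so that the substituent locant set {1,7,8} is lower than {2,3,9} at the first point of difference.
That gives a bromo group at C-8; a chloro group at C-7; a fluoro group at C-1.
Prefixes are listed alphabetically: bromo, chloro, fluoro.
The name is 8-bromo-7-chloro-1-fluorononane.

8-bromo-7-chloro-1-fluorononane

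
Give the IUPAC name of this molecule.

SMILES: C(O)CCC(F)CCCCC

4-fluorononan-1-ol

The longest carbon chain that includes the –OH group has 9 carbons, so the parent hydride is nonane.
The principal characteristic group is an alcohol (–OH), named with the suffix -ol.
Choose the numbering such that numbering from this end puts the hydroxyl group at C-1 rather than C-9.
That gives the hydroxyl at C-1; a fluoro group at C-4.
The name is 4-fluorononan-1-ol.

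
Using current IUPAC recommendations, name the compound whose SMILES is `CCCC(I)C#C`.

Counting along the main chain through the multiple bond gives 6 carbons: the parent is hexane.
A C≡C triple bond in the chain gives the infix -yne-.
Number the chain so that numbering from this end puts the triple bond at C-1 rather than C-5.
That gives the triple bond between C-1 and C-2; an iodo group at C-3.
The name is 3-iodohex-1-yne.

3-iodohex-1-yne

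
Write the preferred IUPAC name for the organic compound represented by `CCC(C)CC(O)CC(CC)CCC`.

The longest chain bearing the –OH group is 10 carbons long (decane).
The principal characteristic group is an alcohol (–OH), named with the suffix -ol.
Number the chain so that numbering from this end puts the hydroxyl group at C-5 rather than C-6.
With this numbering: the hydroxyl at C-5; an ethyl group at C-7; a methyl group at C-3.
The substituents are ordered alphabetically, ignoring any di-/tri- multipliers.
Assembling the pieces gives 7-ethyl-3-methyldecan-5-ol.

7-ethyl-3-methyldecan-5-ol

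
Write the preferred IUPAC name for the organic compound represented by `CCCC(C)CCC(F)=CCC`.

4-fluoro-7-methyldec-3-ene

The longest carbon chain that includes the multiple bond has 10 carbons, so the parent hydride is decane.
There is one C=C double bond, indicated by the ending -ene.
The numbering direction is chosen so that numbering from this end puts the double bond at C-3 rather than C-7.
With this numbering: the double bond between C-3 and C-4; a fluoro group at C-4; a methyl group at C-7.
The substituents are ordered alphabetically, ignoring any di-/tri- multipliers.
Putting it together: 4-fluoro-7-methyldec-3-ene.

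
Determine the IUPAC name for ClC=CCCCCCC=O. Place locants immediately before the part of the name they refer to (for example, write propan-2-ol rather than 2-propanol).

8-chlorooct-7-enal

Counting along the main chain through the –CHO group and the multiple bond gives 8 carbons: the parent is octane.
The principal characteristic group is an aldehyde (terminal –CHO), named with the suffix -al.
The chain contains a C=C double bond, so the unsaturation ending is -ene.
Number the chain so that the aldehyde carbon is C-1 by definition.
With this numbering: the double bond between C-7 and C-8; a chloro group at C-8.
The name is 8-chlorooct-7-enal.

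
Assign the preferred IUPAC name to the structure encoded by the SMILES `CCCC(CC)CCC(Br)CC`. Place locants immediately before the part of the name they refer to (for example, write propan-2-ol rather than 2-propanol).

3-bromo-6-ethylnonane

The longest continuous carbon chain has 9 atoms, so the parent hydride is nonane.
Number the chain so that the substituent locant set {3,6} is lower than {4,7} at the first point of difference.
This places a bromo group at C-3; an ethyl group at C-6.
Prefixes are listed alphabetically: bromo, ethyl.
Putting it together: 3-bromo-6-ethylnonane.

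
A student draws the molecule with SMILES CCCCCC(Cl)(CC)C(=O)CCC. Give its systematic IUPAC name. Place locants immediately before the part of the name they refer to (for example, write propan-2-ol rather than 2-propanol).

5-chloro-5-ethyldecan-4-one

The longest carbon chain that includes the carbonyl has 10 carbons, so the parent hydride is decane.
A ketone (C=O on an internal carbon) is the principal characteristic group, giving the suffix -one.
Choose the numbering such that numbering from this end puts the carbonyl group at C-4 rather than C-7.
That gives the carbonyl at C-4; a chloro group at C-5; an ethyl group at C-5.
The substituents are ordered alphabetically, ignoring any di-/tri- multipliers.
Putting it together: 5-chloro-5-ethyldecan-4-one.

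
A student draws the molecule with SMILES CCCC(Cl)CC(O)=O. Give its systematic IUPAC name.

3-chlorohexanoic acid

The longest chain bearing the –COOH group is 6 carbons long (hexane).
A carboxylic acid (terminal –COOH) is the principal characteristic group, giving the suffix -oic acid.
Choose the numbering such that the carboxylic acid carbon is C-1 by definition.
This places a chloro group at C-3.
The name is 3-chlorohexanoic acid.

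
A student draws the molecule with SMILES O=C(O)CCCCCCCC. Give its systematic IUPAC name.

The longest chain bearing the –COOH group is 9 carbons long (nonane).
The principal characteristic group is a carboxylic acid (terminal –COOH), named with the suffix -oic acid.
The numbering direction is chosen so that the carboxylic acid carbon is C-1 by definition.
The name is nonanoic acid.

nonanoic acid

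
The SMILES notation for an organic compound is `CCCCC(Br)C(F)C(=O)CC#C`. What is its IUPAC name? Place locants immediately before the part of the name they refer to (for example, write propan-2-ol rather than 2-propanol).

6-bromo-5-fluorodec-1-yn-4-one

Counting along the main chain through the carbonyl and the multiple bond gives 10 carbons: the parent is decane.
The highest-priority functional group is a ketone (C=O on an internal carbon), so the name ends in -one.
A C≡C triple bond in the chain gives the infix -yne-.
Choose the numbering such that numbering from this end puts the carbonyl group at C-4 rather than C-7.
This places the carbonyl at C-4; the triple bond between C-1 and C-2; a bromo group at C-6; a fluoro group at C-5.
Prefixes are listed alphabetically: bromo, fluoro.
The name is 6-bromo-5-fluorodec-1-yn-4-one.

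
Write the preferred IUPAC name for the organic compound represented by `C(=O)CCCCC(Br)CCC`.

The longest carbon chain that includes the –CHO group has 9 carbons, so the parent hydride is nonane.
The principal characteristic group is an aldehyde (terminal –CHO), named with the suffix -al.
The numbering direction is chosen so that the aldehyde carbon is C-1 by definition.
That gives a bromo group at C-6.
Putting it together: 6-bromononanal.

6-bromononanal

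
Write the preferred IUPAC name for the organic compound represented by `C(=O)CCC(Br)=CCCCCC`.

4-bromodec-4-enal

The longest chain bearing the –CHO group and the multiple bond is 10 carbons long (decane).
The highest-priority functional group is an aldehyde (terminal –CHO), so the name ends in -al.
There is one C=C double bond, indicated by the ending -ene.
Number the chain so that the aldehyde carbon is C-1 by definition.
This places the double bond between C-4 and C-5; a bromo group at C-4.
The name is 4-bromodec-4-enal.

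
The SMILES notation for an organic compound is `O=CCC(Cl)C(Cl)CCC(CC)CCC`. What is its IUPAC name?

The longest carbon chain that includes the –CHO group has 10 carbons, so the parent hydride is decane.
The highest-priority functional group is an aldehyde (terminal –CHO), so the name ends in -al.
Number the chain so that the aldehyde carbon is C-1 by definition.
That gives chloro groups at C-3 and C-4; an ethyl group at C-7.
The substituents are ordered alphabetically, ignoring any di-/tri- multipliers.
The name is 3,4-dichloro-7-ethyldecanal.

3,4-dichloro-7-ethyldecanal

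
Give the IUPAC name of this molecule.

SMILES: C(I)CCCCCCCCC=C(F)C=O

Counting along the main chain through the –CHO group and the multiple bond gives 12 carbons: the parent is dodecane.
The principal characteristic group is an aldehyde (terminal –CHO), named with the suffix -al.
The chain contains a C=C double bond, so the unsaturation ending is -ene.
The numbering direction is chosen so that the aldehyde carbon is C-1 by definition.
That gives the double bond between C-2 and C-3; a fluoro group at C-2; an iodo group at C-12.
Prefixes are listed alphabetically: fluoro, iodo.
Putting it together: 2-fluoro-12-iodododec-2-enal.

2-fluoro-12-iodododec-2-enal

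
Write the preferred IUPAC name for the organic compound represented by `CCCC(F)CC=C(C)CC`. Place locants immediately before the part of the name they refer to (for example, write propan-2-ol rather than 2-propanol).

6-fluoro-3-methylnon-3-ene

The longest chain bearing the multiple bond is 9 carbons long (nonane).
There is one C=C double bond, indicated by the ending -ene.
Number the chain so that numbering from this end puts the double bond at C-3 rather than C-6.
This places the double bond between C-3 and C-4; a fluoro group at C-6; a methyl group at C-3.
Prefixes are listed alphabetically: fluoro, methyl.
Assembling the pieces gives 6-fluoro-3-methylnon-3-ene.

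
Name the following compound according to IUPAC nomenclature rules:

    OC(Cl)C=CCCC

The longest chain bearing the –OH group and the multiple bond is 6 carbons long (hexane).
The highest-priority functional group is an alcohol (–OH), so the name ends in -ol.
The chain contains a C=C double bond, so the unsaturation ending is -ene.
Choose the numbering such that numbering from this end puts the hydroxyl group at C-1 rather than C-6.
With this numbering: the hydroxyl at C-1; the double bond between C-2 and C-3; a chloro group at C-1.
Assembling the pieces gives 1-chlorohex-2-en-1-ol.

1-chlorohex-2-en-1-ol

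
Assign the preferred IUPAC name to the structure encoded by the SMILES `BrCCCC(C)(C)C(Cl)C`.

1-bromo-5-chloro-4,4-dimethylhexane

The longest continuous carbon chain has 6 atoms, so the parent hydride is hexane.
Number the chain so that the substituent locant set {1,4,4,5} is lower than {2,3,3,6} at the first point of difference.
This places a bromo group at C-1; a chloro group at C-5; two methyl groups at C-4.
The substituents are ordered alphabetically, ignoring any di-/tri- multipliers.
Assembling the pieces gives 1-bromo-5-chloro-4,4-dimethylhexane.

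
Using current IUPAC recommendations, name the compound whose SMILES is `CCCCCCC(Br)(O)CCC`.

4-bromodecan-4-ol

The longest carbon chain that includes the –OH group has 10 carbons, so the parent hydride is decane.
The highest-priority functional group is an alcohol (–OH), so the name ends in -ol.
Choose the numbering such that numbering from this end puts the hydroxyl group at C-4 rather than C-7.
This places the hydroxyl at C-4; a bromo group at C-4.
Putting it together: 4-bromodecan-4-ol.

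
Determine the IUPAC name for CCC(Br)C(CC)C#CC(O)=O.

Counting along the main chain through the –COOH group and the multiple bond gives 7 carbons: the parent is heptane.
The principal characteristic group is a carboxylic acid (terminal –COOH), named with the suffix -oic acid.
There is one C≡C triple bond, indicated by the ending -yne.
Choose the numbering such that the carboxylic acid carbon is C-1 by definition.
With this numbering: the triple bond between C-2 and C-3; a bromo group at C-5; an ethyl group at C-4.
Substituent prefixes are cited in alphabetical order (multiplying prefixes like di-/tri- are ignored for ordering).
Putting it together: 5-bromo-4-ethylhept-2-ynoic acid.

5-bromo-4-ethylhept-2-ynoic acid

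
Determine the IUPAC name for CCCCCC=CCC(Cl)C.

2-chlorodec-4-ene

The longest chain bearing the multiple bond is 10 carbons long (decane).
The chain contains a C=C double bond, so the unsaturation ending is -ene.
Choose the numbering such that numbering from this end puts the double bond at C-4 rather than C-6.
That gives the double bond between C-4 and C-5; a chloro group at C-2.
Putting it together: 2-chlorodec-4-ene.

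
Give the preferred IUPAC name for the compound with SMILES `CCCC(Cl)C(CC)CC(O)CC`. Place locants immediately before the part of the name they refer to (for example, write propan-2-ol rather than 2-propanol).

6-chloro-5-ethylnonan-3-ol

The longest carbon chain that includes the –OH group has 9 carbons, so the parent hydride is nonane.
The highest-priority functional group is an alcohol (–OH), so the name ends in -ol.
Number the chain so that numbering from this end puts the hydroxyl group at C-3 rather than C-7.
With this numbering: the hydroxyl at C-3; a chloro group at C-6; an ethyl group at C-5.
Prefixes are listed alphabetically: chloro, ethyl.
Putting it together: 6-chloro-5-ethylnonan-3-ol.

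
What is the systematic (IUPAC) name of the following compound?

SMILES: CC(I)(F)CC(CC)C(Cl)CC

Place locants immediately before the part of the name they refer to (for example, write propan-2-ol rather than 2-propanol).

5-chloro-4-ethyl-2-fluoro-2-iodoheptane

The parent chain contains 7 carbons (heptane).
The numbering direction is chosen so that the substituent locant set {2,2,4,5} is lower than {3,4,6,6} at the first point of difference.
With this numbering: a chloro group at C-5; an ethyl group at C-4; a fluoro group at C-2; an iodo group at C-2.
The substituents are ordered alphabetically, ignoring any di-/tri- multipliers.
Assembling the pieces gives 5-chloro-4-ethyl-2-fluoro-2-iodoheptane.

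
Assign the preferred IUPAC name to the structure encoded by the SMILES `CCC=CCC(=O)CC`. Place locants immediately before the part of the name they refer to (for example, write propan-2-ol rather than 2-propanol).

The longest carbon chain that includes the carbonyl and the multiple bond has 8 carbons, so the parent hydride is octane.
The highest-priority functional group is a ketone (C=O on an internal carbon), so the name ends in -one.
There is one C=C double bond, indicated by the ending -ene.
Choose the numbering such that numbering from this end puts the carbonyl group at C-3 rather than C-6.
This places the carbonyl at C-3; the double bond between C-5 and C-6.
Putting it together: oct-5-en-3-one.

oct-5-en-3-one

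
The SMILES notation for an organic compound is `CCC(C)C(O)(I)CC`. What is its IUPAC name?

3-iodo-4-methylhexan-3-ol

The longest carbon chain that includes the –OH group has 6 carbons, so the parent hydride is hexane.
The principal characteristic group is an alcohol (–OH), named with the suffix -ol.
Number the chain so that numbering from this end puts the hydroxyl group at C-3 rather than C-4.
This places the hydroxyl at C-3; an iodo group at C-3; a methyl group at C-4.
Prefixes are listed alphabetically: iodo, methyl.
Putting it together: 3-iodo-4-methylhexan-3-ol.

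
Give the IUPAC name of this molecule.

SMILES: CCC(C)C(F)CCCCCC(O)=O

The longest carbon chain that includes the –COOH group has 10 carbons, so the parent hydride is decane.
The highest-priority functional group is a carboxylic acid (terminal –COOH), so the name ends in -oic acid.
Choose the numbering such that the carboxylic acid carbon is C-1 by definition.
That gives a fluoro group at C-7; a methyl group at C-8.
Substituent prefixes are cited in alphabetical order (multiplying prefixes like di-/tri- are ignored for ordering).
Assembling the pieces gives 7-fluoro-8-methyldecanoic acid.

7-fluoro-8-methyldecanoic acid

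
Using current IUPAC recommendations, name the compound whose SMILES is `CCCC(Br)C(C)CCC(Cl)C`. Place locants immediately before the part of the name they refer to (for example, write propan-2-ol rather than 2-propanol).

6-bromo-2-chloro-5-methylnonane

The longest continuous carbon chain has 9 atoms, so the parent hydride is nonane.
The numbering direction is chosen so that the substituent locant set {2,5,6} is lower than {4,5,8} at the first point of difference.
With this numbering: a bromo group at C-6; a chloro group at C-2; a methyl group at C-5.
Substituent prefixes are cited in alphabetical order (multiplying prefixes like di-/tri- are ignored for ordering).
Putting it together: 6-bromo-2-chloro-5-methylnonane.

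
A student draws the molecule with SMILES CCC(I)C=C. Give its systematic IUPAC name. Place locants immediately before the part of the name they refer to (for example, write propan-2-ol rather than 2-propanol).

Counting along the main chain through the multiple bond gives 5 carbons: the parent is pentane.
A C=C double bond in the chain gives the infix -ene-.
Choose the numbering such that numbering from this end puts the double bond at C-1 rather than C-4.
That gives the double bond between C-1 and C-2; an iodo group at C-3.
The name is 3-iodopent-1-ene.

3-iodopent-1-ene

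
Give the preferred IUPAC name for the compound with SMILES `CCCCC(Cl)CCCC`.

The longest carbon chain is 9 atoms: the parent is nonane.
Numbering from either end gives identical locants here.
This places a chloro group at C-5.
Assembling the pieces gives 5-chlorononane.

5-chlorononane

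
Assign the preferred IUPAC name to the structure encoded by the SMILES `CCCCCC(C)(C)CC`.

3,3-dimethyloctane

The longest continuous carbon chain has 8 atoms, so the parent hydride is octane.
Number the chain so that the substituent locant set {3,3} is lower than {6,6} at the first point of difference.
That gives two methyl groups at C-3.
Putting it together: 3,3-dimethyloctane.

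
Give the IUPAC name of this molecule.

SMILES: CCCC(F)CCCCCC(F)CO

2,8-difluoroundecan-1-ol

Counting along the main chain through the –OH group gives 11 carbons: the parent is undecane.
An alcohol (–OH) is the principal characteristic group, giving the suffix -ol.
Choose the numbering such that numbering from this end puts the hydroxyl group at C-1 rather than C-11.
With this numbering: the hydroxyl at C-1; fluoro groups at C-2 and C-8.
Assembling the pieces gives 2,8-difluoroundecan-1-ol.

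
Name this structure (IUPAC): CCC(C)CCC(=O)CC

6-methyloctan-3-one

The longest chain bearing the carbonyl is 8 carbons long (octane).
The principal characteristic group is a ketone (C=O on an internal carbon), named with the suffix -one.
The numbering direction is chosen so that numbering from this end puts the carbonyl group at C-3 rather than C-6.
With this numbering: the carbonyl at C-3; a methyl group at C-6.
Assembling the pieces gives 6-methyloctan-3-one.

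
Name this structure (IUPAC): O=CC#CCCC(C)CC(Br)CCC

The longest chain bearing the –CHO group and the multiple bond is 11 carbons long (undecane).
The highest-priority functional group is an aldehyde (terminal –CHO), so the name ends in -al.
There is one C≡C triple bond, indicated by the ending -yne.
Number the chain so that the aldehyde carbon is C-1 by definition.
This places the triple bond between C-2 and C-3; a bromo group at C-8; a methyl group at C-6.
Prefixes are listed alphabetically: bromo, methyl.
Assembling the pieces gives 8-bromo-6-methylundec-2-ynal.

8-bromo-6-methylundec-2-ynal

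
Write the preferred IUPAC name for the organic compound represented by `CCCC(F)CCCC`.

The longest carbon chain is 8 atoms: the parent is octane.
The numbering direction is chosen so that the substituent locant set {4} is lower than {5} at the first point of difference.
This places a fluoro group at C-4.
Assembling the pieces gives 4-fluorooctane.

4-fluorooctane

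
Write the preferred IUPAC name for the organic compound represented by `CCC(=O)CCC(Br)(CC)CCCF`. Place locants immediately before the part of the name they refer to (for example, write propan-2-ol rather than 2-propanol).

The longest chain bearing the carbonyl is 9 carbons long (nonane).
The principal characteristic group is a ketone (C=O on an internal carbon), named with the suffix -one.
Choose the numbering such that numbering from this end puts the carbonyl group at C-3 rather than C-7.
This places the carbonyl at C-3; a bromo group at C-6; an ethyl group at C-6; a fluoro group at C-9.
Prefixes are listed alphabetically: bromo, ethyl, fluoro.
Assembling the pieces gives 6-bromo-6-ethyl-9-fluorononan-3-one.

6-bromo-6-ethyl-9-fluorononan-3-one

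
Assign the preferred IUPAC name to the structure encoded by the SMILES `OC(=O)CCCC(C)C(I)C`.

The longest carbon chain that includes the –COOH group has 7 carbons, so the parent hydride is heptane.
The principal characteristic group is a carboxylic acid (terminal –COOH), named with the suffix -oic acid.
The numbering direction is chosen so that the carboxylic acid carbon is C-1 by definition.
That gives an iodo group at C-6; a methyl group at C-5.
Substituent prefixes are cited in alphabetical order (multiplying prefixes like di-/tri- are ignored for ordering).
Putting it together: 6-iodo-5-methylheptanoic acid.

6-iodo-5-methylheptanoic acid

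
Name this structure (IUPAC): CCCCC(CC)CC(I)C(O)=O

4-ethyl-2-iodooctanoic acid

The longest carbon chain that includes the –COOH group has 8 carbons, so the parent hydride is octane.
The principal characteristic group is a carboxylic acid (terminal –COOH), named with the suffix -oic acid.
Number the chain so that the carboxylic acid carbon is C-1 by definition.
This places an ethyl group at C-4; an iodo group at C-2.
The substituents are ordered alphabetically, ignoring any di-/tri- multipliers.
Assembling the pieces gives 4-ethyl-2-iodooctanoic acid.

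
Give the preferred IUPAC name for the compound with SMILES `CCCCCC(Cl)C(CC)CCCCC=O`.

The longest chain bearing the –CHO group is 12 carbons long (dodecane).
An aldehyde (terminal –CHO) is the principal characteristic group, giving the suffix -al.
Choose the numbering such that the aldehyde carbon is C-1 by definition.
That gives a chloro group at C-7; an ethyl group at C-6.
Prefixes are listed alphabetically: chloro, ethyl.
The name is 7-chloro-6-ethyldodecanal.

7-chloro-6-ethyldodecanal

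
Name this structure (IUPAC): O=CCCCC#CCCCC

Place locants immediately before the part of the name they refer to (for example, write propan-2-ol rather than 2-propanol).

dec-5-ynal

The longest carbon chain that includes the –CHO group and the multiple bond has 10 carbons, so the parent hydride is decane.
The highest-priority functional group is an aldehyde (terminal –CHO), so the name ends in -al.
The chain contains a C≡C triple bond, so the unsaturation ending is -yne.
The numbering direction is chosen so that the aldehyde carbon is C-1 by definition.
This places the triple bond between C-5 and C-6.
The name is dec-5-ynal.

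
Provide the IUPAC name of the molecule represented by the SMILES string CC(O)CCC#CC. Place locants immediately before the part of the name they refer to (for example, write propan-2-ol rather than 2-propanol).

The longest carbon chain that includes the –OH group and the multiple bond has 7 carbons, so the parent hydride is heptane.
The highest-priority functional group is an alcohol (–OH), so the name ends in -ol.
The chain contains a C≡C triple bond, so the unsaturation ending is -yne.
Number the chain so that numbering from this end puts the hydroxyl group at C-2 rather than C-6.
That gives the hydroxyl at C-2; the triple bond between C-5 and C-6.
The name is hept-5-yn-2-ol.

hept-5-yn-2-ol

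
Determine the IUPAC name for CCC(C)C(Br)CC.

The longest continuous carbon chain has 6 atoms, so the parent hydride is hexane.
The numbering direction is chosen so that the locant sets are identical either way, so the alphabetically earlier bromo substituent takes the lower locant (3 rather than 4).
That gives a bromo group at C-3; a methyl group at C-4.
The substituents are ordered alphabetically, ignoring any di-/tri- multipliers.
Putting it together: 3-bromo-4-methylhexane.

3-bromo-4-methylhexane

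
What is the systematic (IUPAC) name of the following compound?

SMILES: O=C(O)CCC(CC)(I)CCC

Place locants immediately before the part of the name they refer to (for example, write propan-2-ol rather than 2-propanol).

4-ethyl-4-iodoheptanoic acid

Counting along the main chain through the –COOH group gives 7 carbons: the parent is heptane.
A carboxylic acid (terminal –COOH) is the principal characteristic group, giving the suffix -oic acid.
Number the chain so that the carboxylic acid carbon is C-1 by definition.
That gives an ethyl group at C-4; an iodo group at C-4.
Prefixes are listed alphabetically: ethyl, iodo.
Putting it together: 4-ethyl-4-iodoheptanoic acid.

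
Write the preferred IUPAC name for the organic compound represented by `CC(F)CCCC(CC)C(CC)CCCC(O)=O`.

Counting along the main chain through the –COOH group gives 11 carbons: the parent is undecane.
The highest-priority functional group is a carboxylic acid (terminal –COOH), so the name ends in -oic acid.
The numbering direction is chosen so that the carboxylic acid carbon is C-1 by definition.
That gives ethyl groups at C-5 and C-6; a fluoro group at C-10.
Substituent prefixes are cited in alphabetical order (multiplying prefixes like di-/tri- are ignored for ordering).
The name is 5,6-diethyl-10-fluoroundecanoic acid.

5,6-diethyl-10-fluoroundecanoic acid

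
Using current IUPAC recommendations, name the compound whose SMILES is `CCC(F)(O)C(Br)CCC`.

The longest carbon chain that includes the –OH group has 7 carbons, so the parent hydride is heptane.
The principal characteristic group is an alcohol (–OH), named with the suffix -ol.
Choose the numbering such that numbering from this end puts the hydroxyl group at C-3 rather than C-5.
With this numbering: the hydroxyl at C-3; a bromo group at C-4; a fluoro group at C-3.
Prefixes are listed alphabetically: bromo, fluoro.
The name is 4-bromo-3-fluoroheptan-3-ol.

4-bromo-3-fluoroheptan-3-ol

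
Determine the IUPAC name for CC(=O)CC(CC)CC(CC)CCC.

The longest carbon chain that includes the carbonyl has 9 carbons, so the parent hydride is nonane.
The principal characteristic group is a ketone (C=O on an internal carbon), named with the suffix -one.
The numbering direction is chosen so that numbering from this end puts the carbonyl group at C-2 rather than C-8.
That gives the carbonyl at C-2; ethyl groups at C-4 and C-6.
The name is 4,6-diethylnonan-2-one.

4,6-diethylnonan-2-one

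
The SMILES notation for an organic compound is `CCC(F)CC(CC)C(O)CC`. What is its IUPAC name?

4-ethyl-6-fluorooctan-3-ol

Counting along the main chain through the –OH group gives 8 carbons: the parent is octane.
The principal characteristic group is an alcohol (–OH), named with the suffix -ol.
The numbering direction is chosen so that numbering from this end puts the hydroxyl group at C-3 rather than C-6.
This places the hydroxyl at C-3; an ethyl group at C-4; a fluoro group at C-6.
Substituent prefixes are cited in alphabetical order (multiplying prefixes like di-/tri- are ignored for ordering).
Assembling the pieces gives 4-ethyl-6-fluorooctan-3-ol.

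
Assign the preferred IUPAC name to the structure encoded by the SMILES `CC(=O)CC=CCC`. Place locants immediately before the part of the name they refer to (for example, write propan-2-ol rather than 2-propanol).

hept-4-en-2-one

Counting along the main chain through the carbonyl and the multiple bond gives 7 carbons: the parent is heptane.
A ketone (C=O on an internal carbon) is the principal characteristic group, giving the suffix -one.
A C=C double bond in the chain gives the infix -ene-.
Choose the numbering such that numbering from this end puts the carbonyl group at C-2 rather than C-6.
That gives the carbonyl at C-2; the double bond between C-4 and C-5.
The name is hept-4-en-2-one.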